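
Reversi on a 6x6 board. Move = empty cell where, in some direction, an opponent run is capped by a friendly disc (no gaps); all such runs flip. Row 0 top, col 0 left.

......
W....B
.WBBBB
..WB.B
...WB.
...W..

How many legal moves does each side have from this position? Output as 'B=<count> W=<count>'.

-- B to move --
(0,0): no bracket -> illegal
(0,1): no bracket -> illegal
(1,1): no bracket -> illegal
(1,2): no bracket -> illegal
(2,0): flips 1 -> legal
(3,0): no bracket -> illegal
(3,1): flips 1 -> legal
(3,4): no bracket -> illegal
(4,1): flips 1 -> legal
(4,2): flips 2 -> legal
(5,2): no bracket -> illegal
(5,4): no bracket -> illegal
B mobility = 4
-- W to move --
(0,4): no bracket -> illegal
(0,5): no bracket -> illegal
(1,1): no bracket -> illegal
(1,2): flips 1 -> legal
(1,3): flips 2 -> legal
(1,4): flips 1 -> legal
(3,1): no bracket -> illegal
(3,4): flips 1 -> legal
(4,2): no bracket -> illegal
(4,5): flips 1 -> legal
(5,4): no bracket -> illegal
(5,5): no bracket -> illegal
W mobility = 5

Answer: B=4 W=5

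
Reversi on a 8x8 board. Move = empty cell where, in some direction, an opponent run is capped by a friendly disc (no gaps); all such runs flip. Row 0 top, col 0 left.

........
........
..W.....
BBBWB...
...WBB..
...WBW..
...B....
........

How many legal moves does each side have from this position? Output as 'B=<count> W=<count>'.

-- B to move --
(1,1): flips 2 -> legal
(1,2): flips 1 -> legal
(1,3): flips 1 -> legal
(2,1): no bracket -> illegal
(2,3): flips 3 -> legal
(2,4): no bracket -> illegal
(4,2): flips 1 -> legal
(4,6): no bracket -> illegal
(5,2): flips 2 -> legal
(5,6): flips 1 -> legal
(6,2): flips 1 -> legal
(6,4): no bracket -> illegal
(6,5): flips 1 -> legal
(6,6): flips 1 -> legal
B mobility = 10
-- W to move --
(2,0): no bracket -> illegal
(2,1): flips 1 -> legal
(2,3): no bracket -> illegal
(2,4): no bracket -> illegal
(2,5): flips 1 -> legal
(3,5): flips 3 -> legal
(3,6): no bracket -> illegal
(4,0): flips 1 -> legal
(4,1): no bracket -> illegal
(4,2): flips 1 -> legal
(4,6): flips 2 -> legal
(5,2): no bracket -> illegal
(5,6): no bracket -> illegal
(6,2): no bracket -> illegal
(6,4): no bracket -> illegal
(6,5): flips 1 -> legal
(7,2): no bracket -> illegal
(7,3): flips 1 -> legal
(7,4): no bracket -> illegal
W mobility = 8

Answer: B=10 W=8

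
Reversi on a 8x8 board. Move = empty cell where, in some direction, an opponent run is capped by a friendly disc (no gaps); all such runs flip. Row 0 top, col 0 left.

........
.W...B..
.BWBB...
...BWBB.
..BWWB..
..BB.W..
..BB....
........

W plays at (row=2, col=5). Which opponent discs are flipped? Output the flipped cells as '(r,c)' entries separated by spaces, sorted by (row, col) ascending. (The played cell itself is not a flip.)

Dir NW: first cell '.' (not opp) -> no flip
Dir N: opp run (1,5), next='.' -> no flip
Dir NE: first cell '.' (not opp) -> no flip
Dir W: opp run (2,4) (2,3) capped by W -> flip
Dir E: first cell '.' (not opp) -> no flip
Dir SW: first cell 'W' (not opp) -> no flip
Dir S: opp run (3,5) (4,5) capped by W -> flip
Dir SE: opp run (3,6), next='.' -> no flip

Answer: (2,3) (2,4) (3,5) (4,5)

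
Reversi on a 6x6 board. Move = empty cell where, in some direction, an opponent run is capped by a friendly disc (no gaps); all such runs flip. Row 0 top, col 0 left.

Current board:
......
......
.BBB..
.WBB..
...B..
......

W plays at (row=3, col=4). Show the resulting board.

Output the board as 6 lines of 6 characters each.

Answer: ......
......
.BBB..
.WWWW.
...B..
......

Derivation:
Place W at (3,4); scan 8 dirs for brackets.
Dir NW: opp run (2,3), next='.' -> no flip
Dir N: first cell '.' (not opp) -> no flip
Dir NE: first cell '.' (not opp) -> no flip
Dir W: opp run (3,3) (3,2) capped by W -> flip
Dir E: first cell '.' (not opp) -> no flip
Dir SW: opp run (4,3), next='.' -> no flip
Dir S: first cell '.' (not opp) -> no flip
Dir SE: first cell '.' (not opp) -> no flip
All flips: (3,2) (3,3)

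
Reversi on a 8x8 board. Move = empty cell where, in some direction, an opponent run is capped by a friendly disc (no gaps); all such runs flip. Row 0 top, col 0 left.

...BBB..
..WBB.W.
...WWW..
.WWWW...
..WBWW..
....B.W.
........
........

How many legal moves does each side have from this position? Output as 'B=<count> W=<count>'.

-- B to move --
(0,1): no bracket -> illegal
(0,2): no bracket -> illegal
(0,6): no bracket -> illegal
(0,7): flips 3 -> legal
(1,1): flips 1 -> legal
(1,5): no bracket -> illegal
(1,7): no bracket -> illegal
(2,0): no bracket -> illegal
(2,1): flips 2 -> legal
(2,2): no bracket -> illegal
(2,6): no bracket -> illegal
(2,7): flips 1 -> legal
(3,0): no bracket -> illegal
(3,5): flips 1 -> legal
(3,6): flips 2 -> legal
(4,0): no bracket -> illegal
(4,1): flips 3 -> legal
(4,6): flips 2 -> legal
(4,7): no bracket -> illegal
(5,1): no bracket -> illegal
(5,2): no bracket -> illegal
(5,3): no bracket -> illegal
(5,5): no bracket -> illegal
(5,7): no bracket -> illegal
(6,5): no bracket -> illegal
(6,6): no bracket -> illegal
(6,7): no bracket -> illegal
B mobility = 8
-- W to move --
(0,2): flips 1 -> legal
(0,6): no bracket -> illegal
(1,5): flips 2 -> legal
(2,2): no bracket -> illegal
(5,2): flips 1 -> legal
(5,3): flips 1 -> legal
(5,5): no bracket -> illegal
(6,3): flips 1 -> legal
(6,4): flips 1 -> legal
(6,5): flips 2 -> legal
W mobility = 7

Answer: B=8 W=7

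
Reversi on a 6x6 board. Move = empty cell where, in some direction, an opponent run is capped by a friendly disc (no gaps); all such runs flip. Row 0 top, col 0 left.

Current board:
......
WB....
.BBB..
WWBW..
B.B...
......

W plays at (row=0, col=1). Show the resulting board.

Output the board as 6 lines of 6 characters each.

Place W at (0,1); scan 8 dirs for brackets.
Dir NW: edge -> no flip
Dir N: edge -> no flip
Dir NE: edge -> no flip
Dir W: first cell '.' (not opp) -> no flip
Dir E: first cell '.' (not opp) -> no flip
Dir SW: first cell 'W' (not opp) -> no flip
Dir S: opp run (1,1) (2,1) capped by W -> flip
Dir SE: first cell '.' (not opp) -> no flip
All flips: (1,1) (2,1)

Answer: .W....
WW....
.WBB..
WWBW..
B.B...
......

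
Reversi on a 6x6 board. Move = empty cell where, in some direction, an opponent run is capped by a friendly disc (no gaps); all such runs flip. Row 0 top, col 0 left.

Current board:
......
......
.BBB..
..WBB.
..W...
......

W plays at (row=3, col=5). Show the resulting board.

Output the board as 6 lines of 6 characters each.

Place W at (3,5); scan 8 dirs for brackets.
Dir NW: first cell '.' (not opp) -> no flip
Dir N: first cell '.' (not opp) -> no flip
Dir NE: edge -> no flip
Dir W: opp run (3,4) (3,3) capped by W -> flip
Dir E: edge -> no flip
Dir SW: first cell '.' (not opp) -> no flip
Dir S: first cell '.' (not opp) -> no flip
Dir SE: edge -> no flip
All flips: (3,3) (3,4)

Answer: ......
......
.BBB..
..WWWW
..W...
......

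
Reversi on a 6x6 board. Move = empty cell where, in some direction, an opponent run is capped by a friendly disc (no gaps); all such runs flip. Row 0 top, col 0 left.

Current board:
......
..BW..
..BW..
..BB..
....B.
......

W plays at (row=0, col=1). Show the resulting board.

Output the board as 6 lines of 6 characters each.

Place W at (0,1); scan 8 dirs for brackets.
Dir NW: edge -> no flip
Dir N: edge -> no flip
Dir NE: edge -> no flip
Dir W: first cell '.' (not opp) -> no flip
Dir E: first cell '.' (not opp) -> no flip
Dir SW: first cell '.' (not opp) -> no flip
Dir S: first cell '.' (not opp) -> no flip
Dir SE: opp run (1,2) capped by W -> flip
All flips: (1,2)

Answer: .W....
..WW..
..BW..
..BB..
....B.
......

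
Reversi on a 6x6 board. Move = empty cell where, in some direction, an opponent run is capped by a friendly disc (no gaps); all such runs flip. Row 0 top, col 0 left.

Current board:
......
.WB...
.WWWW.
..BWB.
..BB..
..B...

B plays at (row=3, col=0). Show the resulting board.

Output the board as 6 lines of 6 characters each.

Place B at (3,0); scan 8 dirs for brackets.
Dir NW: edge -> no flip
Dir N: first cell '.' (not opp) -> no flip
Dir NE: opp run (2,1) capped by B -> flip
Dir W: edge -> no flip
Dir E: first cell '.' (not opp) -> no flip
Dir SW: edge -> no flip
Dir S: first cell '.' (not opp) -> no flip
Dir SE: first cell '.' (not opp) -> no flip
All flips: (2,1)

Answer: ......
.WB...
.BWWW.
B.BWB.
..BB..
..B...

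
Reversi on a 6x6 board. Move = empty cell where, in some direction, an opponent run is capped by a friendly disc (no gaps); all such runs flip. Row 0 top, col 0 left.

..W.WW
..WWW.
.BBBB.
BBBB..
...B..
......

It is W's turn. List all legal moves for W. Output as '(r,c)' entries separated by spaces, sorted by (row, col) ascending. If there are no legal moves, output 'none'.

(1,0): no bracket -> illegal
(1,1): no bracket -> illegal
(1,5): no bracket -> illegal
(2,0): no bracket -> illegal
(2,5): no bracket -> illegal
(3,4): flips 2 -> legal
(3,5): flips 1 -> legal
(4,0): flips 2 -> legal
(4,1): flips 2 -> legal
(4,2): flips 2 -> legal
(4,4): no bracket -> illegal
(5,2): no bracket -> illegal
(5,3): flips 3 -> legal
(5,4): no bracket -> illegal

Answer: (3,4) (3,5) (4,0) (4,1) (4,2) (5,3)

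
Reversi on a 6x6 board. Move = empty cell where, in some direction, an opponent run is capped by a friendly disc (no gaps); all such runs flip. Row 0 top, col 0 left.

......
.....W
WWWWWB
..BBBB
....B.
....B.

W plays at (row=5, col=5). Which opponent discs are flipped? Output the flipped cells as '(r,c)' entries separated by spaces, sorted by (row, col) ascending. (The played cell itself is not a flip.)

Dir NW: opp run (4,4) (3,3) capped by W -> flip
Dir N: first cell '.' (not opp) -> no flip
Dir NE: edge -> no flip
Dir W: opp run (5,4), next='.' -> no flip
Dir E: edge -> no flip
Dir SW: edge -> no flip
Dir S: edge -> no flip
Dir SE: edge -> no flip

Answer: (3,3) (4,4)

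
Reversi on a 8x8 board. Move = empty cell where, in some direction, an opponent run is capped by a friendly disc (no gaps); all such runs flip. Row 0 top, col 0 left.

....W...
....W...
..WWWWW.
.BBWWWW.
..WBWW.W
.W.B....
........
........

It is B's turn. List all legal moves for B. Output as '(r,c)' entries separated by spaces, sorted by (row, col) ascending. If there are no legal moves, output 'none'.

(0,3): no bracket -> illegal
(0,5): flips 2 -> legal
(1,1): no bracket -> illegal
(1,2): flips 1 -> legal
(1,3): flips 3 -> legal
(1,5): no bracket -> illegal
(1,6): flips 2 -> legal
(1,7): flips 3 -> legal
(2,1): no bracket -> illegal
(2,7): no bracket -> illegal
(3,7): flips 4 -> legal
(4,0): no bracket -> illegal
(4,1): flips 1 -> legal
(4,6): flips 2 -> legal
(5,0): no bracket -> illegal
(5,2): flips 1 -> legal
(5,4): no bracket -> illegal
(5,5): no bracket -> illegal
(5,6): no bracket -> illegal
(5,7): no bracket -> illegal
(6,0): no bracket -> illegal
(6,1): no bracket -> illegal
(6,2): no bracket -> illegal

Answer: (0,5) (1,2) (1,3) (1,6) (1,7) (3,7) (4,1) (4,6) (5,2)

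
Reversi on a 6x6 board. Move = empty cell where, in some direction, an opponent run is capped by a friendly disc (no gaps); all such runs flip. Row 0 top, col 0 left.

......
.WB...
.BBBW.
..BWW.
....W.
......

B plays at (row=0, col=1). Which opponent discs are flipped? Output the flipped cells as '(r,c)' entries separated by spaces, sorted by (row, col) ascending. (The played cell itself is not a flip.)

Answer: (1,1)

Derivation:
Dir NW: edge -> no flip
Dir N: edge -> no flip
Dir NE: edge -> no flip
Dir W: first cell '.' (not opp) -> no flip
Dir E: first cell '.' (not opp) -> no flip
Dir SW: first cell '.' (not opp) -> no flip
Dir S: opp run (1,1) capped by B -> flip
Dir SE: first cell 'B' (not opp) -> no flip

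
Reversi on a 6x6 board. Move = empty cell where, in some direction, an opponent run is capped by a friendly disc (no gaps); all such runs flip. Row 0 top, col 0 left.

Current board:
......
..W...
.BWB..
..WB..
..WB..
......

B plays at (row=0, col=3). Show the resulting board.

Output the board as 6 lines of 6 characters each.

Answer: ...B..
..B...
.BWB..
..WB..
..WB..
......

Derivation:
Place B at (0,3); scan 8 dirs for brackets.
Dir NW: edge -> no flip
Dir N: edge -> no flip
Dir NE: edge -> no flip
Dir W: first cell '.' (not opp) -> no flip
Dir E: first cell '.' (not opp) -> no flip
Dir SW: opp run (1,2) capped by B -> flip
Dir S: first cell '.' (not opp) -> no flip
Dir SE: first cell '.' (not opp) -> no flip
All flips: (1,2)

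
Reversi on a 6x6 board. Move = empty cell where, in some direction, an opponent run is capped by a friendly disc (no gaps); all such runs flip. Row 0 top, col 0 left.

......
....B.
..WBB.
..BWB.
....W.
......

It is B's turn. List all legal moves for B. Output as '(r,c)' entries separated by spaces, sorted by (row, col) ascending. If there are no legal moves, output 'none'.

Answer: (1,2) (2,1) (4,2) (4,3) (5,4)

Derivation:
(1,1): no bracket -> illegal
(1,2): flips 1 -> legal
(1,3): no bracket -> illegal
(2,1): flips 1 -> legal
(3,1): no bracket -> illegal
(3,5): no bracket -> illegal
(4,2): flips 1 -> legal
(4,3): flips 1 -> legal
(4,5): no bracket -> illegal
(5,3): no bracket -> illegal
(5,4): flips 1 -> legal
(5,5): no bracket -> illegal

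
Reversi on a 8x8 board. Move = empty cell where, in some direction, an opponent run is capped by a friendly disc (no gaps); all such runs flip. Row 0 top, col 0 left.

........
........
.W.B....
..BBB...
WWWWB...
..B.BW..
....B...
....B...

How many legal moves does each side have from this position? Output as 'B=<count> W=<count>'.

Answer: B=8 W=12

Derivation:
-- B to move --
(1,0): flips 1 -> legal
(1,1): no bracket -> illegal
(1,2): no bracket -> illegal
(2,0): no bracket -> illegal
(2,2): no bracket -> illegal
(3,0): flips 1 -> legal
(3,1): no bracket -> illegal
(4,5): no bracket -> illegal
(4,6): flips 1 -> legal
(5,0): flips 1 -> legal
(5,1): flips 1 -> legal
(5,3): flips 1 -> legal
(5,6): flips 1 -> legal
(6,5): no bracket -> illegal
(6,6): flips 1 -> legal
B mobility = 8
-- W to move --
(1,2): no bracket -> illegal
(1,3): flips 2 -> legal
(1,4): flips 2 -> legal
(2,2): flips 3 -> legal
(2,4): flips 1 -> legal
(2,5): flips 1 -> legal
(3,1): no bracket -> illegal
(3,5): no bracket -> illegal
(4,5): flips 1 -> legal
(5,1): no bracket -> illegal
(5,3): flips 1 -> legal
(6,1): flips 1 -> legal
(6,2): flips 1 -> legal
(6,3): flips 1 -> legal
(6,5): flips 1 -> legal
(7,3): flips 1 -> legal
(7,5): no bracket -> illegal
W mobility = 12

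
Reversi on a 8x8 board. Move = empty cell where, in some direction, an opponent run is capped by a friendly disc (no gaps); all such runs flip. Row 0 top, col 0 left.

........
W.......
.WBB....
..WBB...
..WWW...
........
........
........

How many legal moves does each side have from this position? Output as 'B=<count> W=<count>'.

-- B to move --
(0,0): no bracket -> illegal
(0,1): no bracket -> illegal
(1,1): no bracket -> illegal
(1,2): no bracket -> illegal
(2,0): flips 1 -> legal
(3,0): no bracket -> illegal
(3,1): flips 1 -> legal
(3,5): no bracket -> illegal
(4,1): flips 1 -> legal
(4,5): no bracket -> illegal
(5,1): flips 1 -> legal
(5,2): flips 3 -> legal
(5,3): flips 1 -> legal
(5,4): flips 1 -> legal
(5,5): flips 1 -> legal
B mobility = 8
-- W to move --
(1,1): flips 2 -> legal
(1,2): flips 1 -> legal
(1,3): flips 2 -> legal
(1,4): flips 1 -> legal
(2,4): flips 4 -> legal
(2,5): flips 1 -> legal
(3,1): no bracket -> illegal
(3,5): flips 2 -> legal
(4,5): no bracket -> illegal
W mobility = 7

Answer: B=8 W=7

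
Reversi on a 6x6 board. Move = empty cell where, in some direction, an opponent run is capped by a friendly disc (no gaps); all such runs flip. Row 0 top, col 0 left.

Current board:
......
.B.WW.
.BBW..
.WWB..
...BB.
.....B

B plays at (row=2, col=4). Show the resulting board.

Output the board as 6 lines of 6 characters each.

Place B at (2,4); scan 8 dirs for brackets.
Dir NW: opp run (1,3), next='.' -> no flip
Dir N: opp run (1,4), next='.' -> no flip
Dir NE: first cell '.' (not opp) -> no flip
Dir W: opp run (2,3) capped by B -> flip
Dir E: first cell '.' (not opp) -> no flip
Dir SW: first cell 'B' (not opp) -> no flip
Dir S: first cell '.' (not opp) -> no flip
Dir SE: first cell '.' (not opp) -> no flip
All flips: (2,3)

Answer: ......
.B.WW.
.BBBB.
.WWB..
...BB.
.....B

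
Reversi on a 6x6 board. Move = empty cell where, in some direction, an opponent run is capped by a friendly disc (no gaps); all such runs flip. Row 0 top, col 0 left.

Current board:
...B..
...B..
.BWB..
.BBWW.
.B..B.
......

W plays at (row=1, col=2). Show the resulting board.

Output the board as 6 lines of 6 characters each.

Place W at (1,2); scan 8 dirs for brackets.
Dir NW: first cell '.' (not opp) -> no flip
Dir N: first cell '.' (not opp) -> no flip
Dir NE: opp run (0,3), next=edge -> no flip
Dir W: first cell '.' (not opp) -> no flip
Dir E: opp run (1,3), next='.' -> no flip
Dir SW: opp run (2,1), next='.' -> no flip
Dir S: first cell 'W' (not opp) -> no flip
Dir SE: opp run (2,3) capped by W -> flip
All flips: (2,3)

Answer: ...B..
..WB..
.BWW..
.BBWW.
.B..B.
......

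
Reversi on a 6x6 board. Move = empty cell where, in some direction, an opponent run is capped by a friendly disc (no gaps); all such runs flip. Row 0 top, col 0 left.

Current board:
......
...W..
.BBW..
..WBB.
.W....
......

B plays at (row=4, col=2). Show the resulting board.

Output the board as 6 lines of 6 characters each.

Place B at (4,2); scan 8 dirs for brackets.
Dir NW: first cell '.' (not opp) -> no flip
Dir N: opp run (3,2) capped by B -> flip
Dir NE: first cell 'B' (not opp) -> no flip
Dir W: opp run (4,1), next='.' -> no flip
Dir E: first cell '.' (not opp) -> no flip
Dir SW: first cell '.' (not opp) -> no flip
Dir S: first cell '.' (not opp) -> no flip
Dir SE: first cell '.' (not opp) -> no flip
All flips: (3,2)

Answer: ......
...W..
.BBW..
..BBB.
.WB...
......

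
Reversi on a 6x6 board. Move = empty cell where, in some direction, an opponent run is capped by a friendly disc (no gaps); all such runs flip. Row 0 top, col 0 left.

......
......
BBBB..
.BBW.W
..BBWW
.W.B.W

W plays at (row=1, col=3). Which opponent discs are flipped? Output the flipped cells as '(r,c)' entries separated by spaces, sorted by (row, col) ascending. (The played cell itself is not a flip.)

Answer: (2,3)

Derivation:
Dir NW: first cell '.' (not opp) -> no flip
Dir N: first cell '.' (not opp) -> no flip
Dir NE: first cell '.' (not opp) -> no flip
Dir W: first cell '.' (not opp) -> no flip
Dir E: first cell '.' (not opp) -> no flip
Dir SW: opp run (2,2) (3,1), next='.' -> no flip
Dir S: opp run (2,3) capped by W -> flip
Dir SE: first cell '.' (not opp) -> no flip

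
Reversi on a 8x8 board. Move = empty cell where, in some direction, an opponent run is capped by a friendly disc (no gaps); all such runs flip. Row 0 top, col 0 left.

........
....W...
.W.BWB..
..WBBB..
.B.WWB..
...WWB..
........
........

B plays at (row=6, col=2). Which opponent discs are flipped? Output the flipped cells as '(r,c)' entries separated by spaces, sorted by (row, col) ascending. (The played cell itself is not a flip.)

Dir NW: first cell '.' (not opp) -> no flip
Dir N: first cell '.' (not opp) -> no flip
Dir NE: opp run (5,3) (4,4) capped by B -> flip
Dir W: first cell '.' (not opp) -> no flip
Dir E: first cell '.' (not opp) -> no flip
Dir SW: first cell '.' (not opp) -> no flip
Dir S: first cell '.' (not opp) -> no flip
Dir SE: first cell '.' (not opp) -> no flip

Answer: (4,4) (5,3)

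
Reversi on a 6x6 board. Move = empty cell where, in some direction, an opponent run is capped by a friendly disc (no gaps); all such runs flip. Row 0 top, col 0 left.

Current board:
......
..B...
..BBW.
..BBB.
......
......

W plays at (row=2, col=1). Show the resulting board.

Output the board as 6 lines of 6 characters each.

Answer: ......
..B...
.WWWW.
..BBB.
......
......

Derivation:
Place W at (2,1); scan 8 dirs for brackets.
Dir NW: first cell '.' (not opp) -> no flip
Dir N: first cell '.' (not opp) -> no flip
Dir NE: opp run (1,2), next='.' -> no flip
Dir W: first cell '.' (not opp) -> no flip
Dir E: opp run (2,2) (2,3) capped by W -> flip
Dir SW: first cell '.' (not opp) -> no flip
Dir S: first cell '.' (not opp) -> no flip
Dir SE: opp run (3,2), next='.' -> no flip
All flips: (2,2) (2,3)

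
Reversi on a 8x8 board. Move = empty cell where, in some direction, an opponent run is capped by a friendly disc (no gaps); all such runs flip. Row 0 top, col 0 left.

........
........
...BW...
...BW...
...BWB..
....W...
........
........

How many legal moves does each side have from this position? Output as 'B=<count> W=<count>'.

Answer: B=6 W=8

Derivation:
-- B to move --
(1,3): no bracket -> illegal
(1,4): no bracket -> illegal
(1,5): flips 1 -> legal
(2,5): flips 2 -> legal
(3,5): flips 1 -> legal
(5,3): no bracket -> illegal
(5,5): flips 1 -> legal
(6,3): flips 1 -> legal
(6,4): no bracket -> illegal
(6,5): flips 1 -> legal
B mobility = 6
-- W to move --
(1,2): flips 1 -> legal
(1,3): no bracket -> illegal
(1,4): no bracket -> illegal
(2,2): flips 2 -> legal
(3,2): flips 2 -> legal
(3,5): no bracket -> illegal
(3,6): flips 1 -> legal
(4,2): flips 2 -> legal
(4,6): flips 1 -> legal
(5,2): flips 1 -> legal
(5,3): no bracket -> illegal
(5,5): no bracket -> illegal
(5,6): flips 1 -> legal
W mobility = 8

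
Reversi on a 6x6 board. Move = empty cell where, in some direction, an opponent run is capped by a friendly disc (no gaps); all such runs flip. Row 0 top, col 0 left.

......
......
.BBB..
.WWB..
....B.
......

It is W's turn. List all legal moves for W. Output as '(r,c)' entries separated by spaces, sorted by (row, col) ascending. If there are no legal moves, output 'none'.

(1,0): flips 1 -> legal
(1,1): flips 1 -> legal
(1,2): flips 1 -> legal
(1,3): flips 1 -> legal
(1,4): flips 1 -> legal
(2,0): no bracket -> illegal
(2,4): no bracket -> illegal
(3,0): no bracket -> illegal
(3,4): flips 1 -> legal
(3,5): no bracket -> illegal
(4,2): no bracket -> illegal
(4,3): no bracket -> illegal
(4,5): no bracket -> illegal
(5,3): no bracket -> illegal
(5,4): no bracket -> illegal
(5,5): no bracket -> illegal

Answer: (1,0) (1,1) (1,2) (1,3) (1,4) (3,4)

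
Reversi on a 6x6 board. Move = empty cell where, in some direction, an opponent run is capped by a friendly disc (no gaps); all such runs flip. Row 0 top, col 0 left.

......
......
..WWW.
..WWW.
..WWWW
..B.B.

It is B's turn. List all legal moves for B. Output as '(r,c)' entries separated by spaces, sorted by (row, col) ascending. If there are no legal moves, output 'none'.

Answer: (1,2) (1,4) (2,1) (2,5)

Derivation:
(1,1): no bracket -> illegal
(1,2): flips 3 -> legal
(1,3): no bracket -> illegal
(1,4): flips 3 -> legal
(1,5): no bracket -> illegal
(2,1): flips 2 -> legal
(2,5): flips 2 -> legal
(3,1): no bracket -> illegal
(3,5): no bracket -> illegal
(4,1): no bracket -> illegal
(5,1): no bracket -> illegal
(5,3): no bracket -> illegal
(5,5): no bracket -> illegal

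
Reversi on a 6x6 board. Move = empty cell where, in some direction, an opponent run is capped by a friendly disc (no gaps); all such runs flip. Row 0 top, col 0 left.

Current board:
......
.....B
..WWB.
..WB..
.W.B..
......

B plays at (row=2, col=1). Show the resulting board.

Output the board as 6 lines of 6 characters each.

Answer: ......
.....B
.BBBB.
..BB..
.W.B..
......

Derivation:
Place B at (2,1); scan 8 dirs for brackets.
Dir NW: first cell '.' (not opp) -> no flip
Dir N: first cell '.' (not opp) -> no flip
Dir NE: first cell '.' (not opp) -> no flip
Dir W: first cell '.' (not opp) -> no flip
Dir E: opp run (2,2) (2,3) capped by B -> flip
Dir SW: first cell '.' (not opp) -> no flip
Dir S: first cell '.' (not opp) -> no flip
Dir SE: opp run (3,2) capped by B -> flip
All flips: (2,2) (2,3) (3,2)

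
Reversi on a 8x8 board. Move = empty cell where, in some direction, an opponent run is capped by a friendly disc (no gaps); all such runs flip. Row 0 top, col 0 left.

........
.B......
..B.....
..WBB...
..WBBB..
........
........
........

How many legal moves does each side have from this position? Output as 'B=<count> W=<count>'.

Answer: B=5 W=5

Derivation:
-- B to move --
(2,1): flips 1 -> legal
(2,3): no bracket -> illegal
(3,1): flips 1 -> legal
(4,1): flips 1 -> legal
(5,1): flips 1 -> legal
(5,2): flips 2 -> legal
(5,3): no bracket -> illegal
B mobility = 5
-- W to move --
(0,0): no bracket -> illegal
(0,1): no bracket -> illegal
(0,2): no bracket -> illegal
(1,0): no bracket -> illegal
(1,2): flips 1 -> legal
(1,3): no bracket -> illegal
(2,0): no bracket -> illegal
(2,1): no bracket -> illegal
(2,3): no bracket -> illegal
(2,4): flips 1 -> legal
(2,5): no bracket -> illegal
(3,1): no bracket -> illegal
(3,5): flips 2 -> legal
(3,6): no bracket -> illegal
(4,6): flips 3 -> legal
(5,2): no bracket -> illegal
(5,3): no bracket -> illegal
(5,4): flips 1 -> legal
(5,5): no bracket -> illegal
(5,6): no bracket -> illegal
W mobility = 5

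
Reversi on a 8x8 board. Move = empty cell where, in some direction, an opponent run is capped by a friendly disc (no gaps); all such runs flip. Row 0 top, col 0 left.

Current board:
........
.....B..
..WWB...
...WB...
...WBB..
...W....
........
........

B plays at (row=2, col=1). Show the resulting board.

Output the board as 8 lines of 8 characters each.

Place B at (2,1); scan 8 dirs for brackets.
Dir NW: first cell '.' (not opp) -> no flip
Dir N: first cell '.' (not opp) -> no flip
Dir NE: first cell '.' (not opp) -> no flip
Dir W: first cell '.' (not opp) -> no flip
Dir E: opp run (2,2) (2,3) capped by B -> flip
Dir SW: first cell '.' (not opp) -> no flip
Dir S: first cell '.' (not opp) -> no flip
Dir SE: first cell '.' (not opp) -> no flip
All flips: (2,2) (2,3)

Answer: ........
.....B..
.BBBB...
...WB...
...WBB..
...W....
........
........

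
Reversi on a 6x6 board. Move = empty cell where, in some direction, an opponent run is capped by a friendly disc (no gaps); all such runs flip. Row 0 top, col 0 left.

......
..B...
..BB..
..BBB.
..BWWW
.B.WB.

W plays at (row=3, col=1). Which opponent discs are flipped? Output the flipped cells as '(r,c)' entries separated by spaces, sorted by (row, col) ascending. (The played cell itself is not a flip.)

Dir NW: first cell '.' (not opp) -> no flip
Dir N: first cell '.' (not opp) -> no flip
Dir NE: opp run (2,2), next='.' -> no flip
Dir W: first cell '.' (not opp) -> no flip
Dir E: opp run (3,2) (3,3) (3,4), next='.' -> no flip
Dir SW: first cell '.' (not opp) -> no flip
Dir S: first cell '.' (not opp) -> no flip
Dir SE: opp run (4,2) capped by W -> flip

Answer: (4,2)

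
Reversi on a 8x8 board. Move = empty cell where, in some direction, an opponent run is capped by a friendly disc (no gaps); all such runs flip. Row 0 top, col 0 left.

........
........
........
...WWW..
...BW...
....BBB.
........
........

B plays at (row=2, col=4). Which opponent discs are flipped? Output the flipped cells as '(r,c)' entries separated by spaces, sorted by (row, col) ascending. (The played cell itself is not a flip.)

Answer: (3,4) (4,4)

Derivation:
Dir NW: first cell '.' (not opp) -> no flip
Dir N: first cell '.' (not opp) -> no flip
Dir NE: first cell '.' (not opp) -> no flip
Dir W: first cell '.' (not opp) -> no flip
Dir E: first cell '.' (not opp) -> no flip
Dir SW: opp run (3,3), next='.' -> no flip
Dir S: opp run (3,4) (4,4) capped by B -> flip
Dir SE: opp run (3,5), next='.' -> no flip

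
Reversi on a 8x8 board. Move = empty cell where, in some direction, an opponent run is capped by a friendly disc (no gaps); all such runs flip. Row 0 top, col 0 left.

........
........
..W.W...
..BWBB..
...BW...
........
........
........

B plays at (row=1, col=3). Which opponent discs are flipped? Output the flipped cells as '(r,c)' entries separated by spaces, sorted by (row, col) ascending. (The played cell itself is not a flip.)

Answer: (2,4)

Derivation:
Dir NW: first cell '.' (not opp) -> no flip
Dir N: first cell '.' (not opp) -> no flip
Dir NE: first cell '.' (not opp) -> no flip
Dir W: first cell '.' (not opp) -> no flip
Dir E: first cell '.' (not opp) -> no flip
Dir SW: opp run (2,2), next='.' -> no flip
Dir S: first cell '.' (not opp) -> no flip
Dir SE: opp run (2,4) capped by B -> flip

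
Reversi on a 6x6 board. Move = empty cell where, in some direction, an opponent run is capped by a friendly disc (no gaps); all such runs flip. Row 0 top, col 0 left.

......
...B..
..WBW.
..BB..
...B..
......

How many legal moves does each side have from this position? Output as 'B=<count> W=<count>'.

Answer: B=7 W=4

Derivation:
-- B to move --
(1,1): flips 1 -> legal
(1,2): flips 1 -> legal
(1,4): no bracket -> illegal
(1,5): flips 1 -> legal
(2,1): flips 1 -> legal
(2,5): flips 1 -> legal
(3,1): flips 1 -> legal
(3,4): no bracket -> illegal
(3,5): flips 1 -> legal
B mobility = 7
-- W to move --
(0,2): flips 1 -> legal
(0,3): no bracket -> illegal
(0,4): flips 1 -> legal
(1,2): no bracket -> illegal
(1,4): no bracket -> illegal
(2,1): no bracket -> illegal
(3,1): no bracket -> illegal
(3,4): no bracket -> illegal
(4,1): no bracket -> illegal
(4,2): flips 2 -> legal
(4,4): flips 1 -> legal
(5,2): no bracket -> illegal
(5,3): no bracket -> illegal
(5,4): no bracket -> illegal
W mobility = 4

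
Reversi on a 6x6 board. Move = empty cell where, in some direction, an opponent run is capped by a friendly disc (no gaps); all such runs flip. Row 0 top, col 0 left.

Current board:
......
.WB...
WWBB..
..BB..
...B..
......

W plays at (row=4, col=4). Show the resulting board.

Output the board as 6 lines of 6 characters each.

Place W at (4,4); scan 8 dirs for brackets.
Dir NW: opp run (3,3) (2,2) capped by W -> flip
Dir N: first cell '.' (not opp) -> no flip
Dir NE: first cell '.' (not opp) -> no flip
Dir W: opp run (4,3), next='.' -> no flip
Dir E: first cell '.' (not opp) -> no flip
Dir SW: first cell '.' (not opp) -> no flip
Dir S: first cell '.' (not opp) -> no flip
Dir SE: first cell '.' (not opp) -> no flip
All flips: (2,2) (3,3)

Answer: ......
.WB...
WWWB..
..BW..
...BW.
......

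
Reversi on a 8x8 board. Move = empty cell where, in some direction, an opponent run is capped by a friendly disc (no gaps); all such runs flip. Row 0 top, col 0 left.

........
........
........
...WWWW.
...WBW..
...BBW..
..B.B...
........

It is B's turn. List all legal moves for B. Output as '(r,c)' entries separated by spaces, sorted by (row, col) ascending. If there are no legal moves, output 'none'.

Answer: (2,2) (2,3) (2,4) (2,6) (2,7) (3,2) (4,2) (4,6) (5,6) (6,6)

Derivation:
(2,2): flips 1 -> legal
(2,3): flips 2 -> legal
(2,4): flips 1 -> legal
(2,5): no bracket -> illegal
(2,6): flips 1 -> legal
(2,7): flips 2 -> legal
(3,2): flips 1 -> legal
(3,7): no bracket -> illegal
(4,2): flips 1 -> legal
(4,6): flips 2 -> legal
(4,7): no bracket -> illegal
(5,2): no bracket -> illegal
(5,6): flips 1 -> legal
(6,5): no bracket -> illegal
(6,6): flips 1 -> legal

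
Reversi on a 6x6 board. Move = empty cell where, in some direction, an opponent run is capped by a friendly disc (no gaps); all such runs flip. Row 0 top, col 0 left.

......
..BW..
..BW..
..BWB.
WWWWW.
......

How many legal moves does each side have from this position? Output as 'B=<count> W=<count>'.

Answer: B=7 W=9

Derivation:
-- B to move --
(0,2): no bracket -> illegal
(0,3): no bracket -> illegal
(0,4): flips 1 -> legal
(1,4): flips 2 -> legal
(2,4): flips 1 -> legal
(3,0): no bracket -> illegal
(3,1): no bracket -> illegal
(3,5): no bracket -> illegal
(4,5): no bracket -> illegal
(5,0): flips 1 -> legal
(5,1): no bracket -> illegal
(5,2): flips 2 -> legal
(5,3): no bracket -> illegal
(5,4): flips 2 -> legal
(5,5): flips 2 -> legal
B mobility = 7
-- W to move --
(0,1): flips 1 -> legal
(0,2): flips 3 -> legal
(0,3): no bracket -> illegal
(1,1): flips 2 -> legal
(2,1): flips 2 -> legal
(2,4): flips 1 -> legal
(2,5): flips 1 -> legal
(3,1): flips 2 -> legal
(3,5): flips 1 -> legal
(4,5): flips 1 -> legal
W mobility = 9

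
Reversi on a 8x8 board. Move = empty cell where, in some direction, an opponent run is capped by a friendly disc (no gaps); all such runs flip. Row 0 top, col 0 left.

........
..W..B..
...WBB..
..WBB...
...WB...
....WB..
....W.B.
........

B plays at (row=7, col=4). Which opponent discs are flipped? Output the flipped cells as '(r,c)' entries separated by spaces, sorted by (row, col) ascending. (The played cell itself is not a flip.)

Answer: (5,4) (6,4)

Derivation:
Dir NW: first cell '.' (not opp) -> no flip
Dir N: opp run (6,4) (5,4) capped by B -> flip
Dir NE: first cell '.' (not opp) -> no flip
Dir W: first cell '.' (not opp) -> no flip
Dir E: first cell '.' (not opp) -> no flip
Dir SW: edge -> no flip
Dir S: edge -> no flip
Dir SE: edge -> no flip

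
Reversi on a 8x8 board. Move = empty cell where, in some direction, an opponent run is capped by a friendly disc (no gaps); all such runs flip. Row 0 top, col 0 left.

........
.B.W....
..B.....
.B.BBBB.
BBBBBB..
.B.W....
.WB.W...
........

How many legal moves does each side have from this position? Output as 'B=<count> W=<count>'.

-- B to move --
(0,2): no bracket -> illegal
(0,3): no bracket -> illegal
(0,4): flips 1 -> legal
(1,2): no bracket -> illegal
(1,4): no bracket -> illegal
(2,3): no bracket -> illegal
(2,4): no bracket -> illegal
(5,0): no bracket -> illegal
(5,2): no bracket -> illegal
(5,4): no bracket -> illegal
(5,5): no bracket -> illegal
(6,0): flips 1 -> legal
(6,3): flips 1 -> legal
(6,5): no bracket -> illegal
(7,0): no bracket -> illegal
(7,1): flips 1 -> legal
(7,2): no bracket -> illegal
(7,3): no bracket -> illegal
(7,4): no bracket -> illegal
(7,5): flips 2 -> legal
B mobility = 5
-- W to move --
(0,0): no bracket -> illegal
(0,1): no bracket -> illegal
(0,2): no bracket -> illegal
(1,0): no bracket -> illegal
(1,2): no bracket -> illegal
(2,0): flips 2 -> legal
(2,1): flips 3 -> legal
(2,3): flips 2 -> legal
(2,4): no bracket -> illegal
(2,5): no bracket -> illegal
(2,6): flips 2 -> legal
(2,7): no bracket -> illegal
(3,0): no bracket -> illegal
(3,2): no bracket -> illegal
(3,7): no bracket -> illegal
(4,6): no bracket -> illegal
(4,7): no bracket -> illegal
(5,0): no bracket -> illegal
(5,2): no bracket -> illegal
(5,4): no bracket -> illegal
(5,5): no bracket -> illegal
(5,6): no bracket -> illegal
(6,0): no bracket -> illegal
(6,3): flips 1 -> legal
(7,1): flips 1 -> legal
(7,2): no bracket -> illegal
(7,3): no bracket -> illegal
W mobility = 6

Answer: B=5 W=6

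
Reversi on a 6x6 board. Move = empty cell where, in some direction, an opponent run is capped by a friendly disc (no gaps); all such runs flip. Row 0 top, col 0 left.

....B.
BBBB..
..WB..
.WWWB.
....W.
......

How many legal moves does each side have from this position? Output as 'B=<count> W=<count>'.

Answer: B=8 W=6

Derivation:
-- B to move --
(2,0): no bracket -> illegal
(2,1): flips 1 -> legal
(2,4): no bracket -> illegal
(3,0): flips 3 -> legal
(3,5): no bracket -> illegal
(4,0): flips 2 -> legal
(4,1): flips 1 -> legal
(4,2): flips 2 -> legal
(4,3): flips 1 -> legal
(4,5): no bracket -> illegal
(5,3): no bracket -> illegal
(5,4): flips 1 -> legal
(5,5): flips 3 -> legal
B mobility = 8
-- W to move --
(0,0): flips 1 -> legal
(0,1): no bracket -> illegal
(0,2): flips 1 -> legal
(0,3): flips 2 -> legal
(0,5): no bracket -> illegal
(1,4): flips 1 -> legal
(1,5): no bracket -> illegal
(2,0): no bracket -> illegal
(2,1): no bracket -> illegal
(2,4): flips 2 -> legal
(2,5): no bracket -> illegal
(3,5): flips 1 -> legal
(4,3): no bracket -> illegal
(4,5): no bracket -> illegal
W mobility = 6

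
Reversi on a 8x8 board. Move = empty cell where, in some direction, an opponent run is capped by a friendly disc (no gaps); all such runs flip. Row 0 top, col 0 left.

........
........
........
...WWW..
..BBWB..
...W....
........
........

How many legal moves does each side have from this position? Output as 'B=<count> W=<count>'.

Answer: B=5 W=7

Derivation:
-- B to move --
(2,2): no bracket -> illegal
(2,3): flips 2 -> legal
(2,4): flips 1 -> legal
(2,5): flips 2 -> legal
(2,6): no bracket -> illegal
(3,2): no bracket -> illegal
(3,6): no bracket -> illegal
(4,6): no bracket -> illegal
(5,2): no bracket -> illegal
(5,4): no bracket -> illegal
(5,5): no bracket -> illegal
(6,2): no bracket -> illegal
(6,3): flips 1 -> legal
(6,4): flips 1 -> legal
B mobility = 5
-- W to move --
(3,1): flips 1 -> legal
(3,2): no bracket -> illegal
(3,6): no bracket -> illegal
(4,1): flips 2 -> legal
(4,6): flips 1 -> legal
(5,1): flips 1 -> legal
(5,2): flips 1 -> legal
(5,4): no bracket -> illegal
(5,5): flips 1 -> legal
(5,6): flips 1 -> legal
W mobility = 7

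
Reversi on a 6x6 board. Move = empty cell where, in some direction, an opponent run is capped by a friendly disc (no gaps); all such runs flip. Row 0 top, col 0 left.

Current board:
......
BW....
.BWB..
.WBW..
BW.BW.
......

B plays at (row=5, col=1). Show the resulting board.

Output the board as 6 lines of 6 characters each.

Answer: ......
BW....
.BWB..
.BBW..
BB.BW.
.B....

Derivation:
Place B at (5,1); scan 8 dirs for brackets.
Dir NW: first cell 'B' (not opp) -> no flip
Dir N: opp run (4,1) (3,1) capped by B -> flip
Dir NE: first cell '.' (not opp) -> no flip
Dir W: first cell '.' (not opp) -> no flip
Dir E: first cell '.' (not opp) -> no flip
Dir SW: edge -> no flip
Dir S: edge -> no flip
Dir SE: edge -> no flip
All flips: (3,1) (4,1)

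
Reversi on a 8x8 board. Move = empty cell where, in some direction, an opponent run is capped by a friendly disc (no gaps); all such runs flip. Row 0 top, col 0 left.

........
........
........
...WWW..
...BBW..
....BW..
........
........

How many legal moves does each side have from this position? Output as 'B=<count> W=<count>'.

-- B to move --
(2,2): flips 1 -> legal
(2,3): flips 1 -> legal
(2,4): flips 1 -> legal
(2,5): flips 1 -> legal
(2,6): flips 1 -> legal
(3,2): no bracket -> illegal
(3,6): flips 1 -> legal
(4,2): no bracket -> illegal
(4,6): flips 1 -> legal
(5,6): flips 1 -> legal
(6,4): no bracket -> illegal
(6,5): no bracket -> illegal
(6,6): flips 1 -> legal
B mobility = 9
-- W to move --
(3,2): no bracket -> illegal
(4,2): flips 2 -> legal
(5,2): flips 1 -> legal
(5,3): flips 3 -> legal
(6,3): flips 1 -> legal
(6,4): flips 2 -> legal
(6,5): no bracket -> illegal
W mobility = 5

Answer: B=9 W=5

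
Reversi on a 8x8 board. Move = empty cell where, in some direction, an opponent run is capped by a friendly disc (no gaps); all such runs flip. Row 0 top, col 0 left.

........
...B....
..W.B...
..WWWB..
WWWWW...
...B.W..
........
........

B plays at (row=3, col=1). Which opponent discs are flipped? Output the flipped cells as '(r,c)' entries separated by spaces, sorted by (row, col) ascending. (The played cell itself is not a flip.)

Dir NW: first cell '.' (not opp) -> no flip
Dir N: first cell '.' (not opp) -> no flip
Dir NE: opp run (2,2) capped by B -> flip
Dir W: first cell '.' (not opp) -> no flip
Dir E: opp run (3,2) (3,3) (3,4) capped by B -> flip
Dir SW: opp run (4,0), next=edge -> no flip
Dir S: opp run (4,1), next='.' -> no flip
Dir SE: opp run (4,2) capped by B -> flip

Answer: (2,2) (3,2) (3,3) (3,4) (4,2)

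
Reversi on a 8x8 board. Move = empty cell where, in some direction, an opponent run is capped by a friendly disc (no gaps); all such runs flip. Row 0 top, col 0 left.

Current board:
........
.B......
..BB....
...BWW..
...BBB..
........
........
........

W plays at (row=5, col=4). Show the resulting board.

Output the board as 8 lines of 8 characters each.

Place W at (5,4); scan 8 dirs for brackets.
Dir NW: opp run (4,3), next='.' -> no flip
Dir N: opp run (4,4) capped by W -> flip
Dir NE: opp run (4,5), next='.' -> no flip
Dir W: first cell '.' (not opp) -> no flip
Dir E: first cell '.' (not opp) -> no flip
Dir SW: first cell '.' (not opp) -> no flip
Dir S: first cell '.' (not opp) -> no flip
Dir SE: first cell '.' (not opp) -> no flip
All flips: (4,4)

Answer: ........
.B......
..BB....
...BWW..
...BWB..
....W...
........
........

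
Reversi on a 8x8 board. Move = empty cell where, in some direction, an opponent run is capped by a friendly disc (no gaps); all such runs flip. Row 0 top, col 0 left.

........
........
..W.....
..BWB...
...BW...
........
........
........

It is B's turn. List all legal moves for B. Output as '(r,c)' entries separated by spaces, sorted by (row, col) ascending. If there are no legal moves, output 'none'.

(1,1): no bracket -> illegal
(1,2): flips 1 -> legal
(1,3): no bracket -> illegal
(2,1): no bracket -> illegal
(2,3): flips 1 -> legal
(2,4): no bracket -> illegal
(3,1): no bracket -> illegal
(3,5): no bracket -> illegal
(4,2): no bracket -> illegal
(4,5): flips 1 -> legal
(5,3): no bracket -> illegal
(5,4): flips 1 -> legal
(5,5): no bracket -> illegal

Answer: (1,2) (2,3) (4,5) (5,4)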